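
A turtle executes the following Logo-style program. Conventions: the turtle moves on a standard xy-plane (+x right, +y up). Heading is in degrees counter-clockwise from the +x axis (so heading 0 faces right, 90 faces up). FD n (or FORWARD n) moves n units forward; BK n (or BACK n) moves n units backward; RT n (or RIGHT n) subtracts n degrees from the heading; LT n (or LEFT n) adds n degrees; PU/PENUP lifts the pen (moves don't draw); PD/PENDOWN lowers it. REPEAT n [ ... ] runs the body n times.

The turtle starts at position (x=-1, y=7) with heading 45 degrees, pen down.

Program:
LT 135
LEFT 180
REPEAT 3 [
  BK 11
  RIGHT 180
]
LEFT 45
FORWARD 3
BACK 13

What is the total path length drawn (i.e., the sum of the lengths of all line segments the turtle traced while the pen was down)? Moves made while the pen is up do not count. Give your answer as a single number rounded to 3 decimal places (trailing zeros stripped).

Executing turtle program step by step:
Start: pos=(-1,7), heading=45, pen down
LT 135: heading 45 -> 180
LT 180: heading 180 -> 0
REPEAT 3 [
  -- iteration 1/3 --
  BK 11: (-1,7) -> (-12,7) [heading=0, draw]
  RT 180: heading 0 -> 180
  -- iteration 2/3 --
  BK 11: (-12,7) -> (-1,7) [heading=180, draw]
  RT 180: heading 180 -> 0
  -- iteration 3/3 --
  BK 11: (-1,7) -> (-12,7) [heading=0, draw]
  RT 180: heading 0 -> 180
]
LT 45: heading 180 -> 225
FD 3: (-12,7) -> (-14.121,4.879) [heading=225, draw]
BK 13: (-14.121,4.879) -> (-4.929,14.071) [heading=225, draw]
Final: pos=(-4.929,14.071), heading=225, 5 segment(s) drawn

Segment lengths:
  seg 1: (-1,7) -> (-12,7), length = 11
  seg 2: (-12,7) -> (-1,7), length = 11
  seg 3: (-1,7) -> (-12,7), length = 11
  seg 4: (-12,7) -> (-14.121,4.879), length = 3
  seg 5: (-14.121,4.879) -> (-4.929,14.071), length = 13
Total = 49

Answer: 49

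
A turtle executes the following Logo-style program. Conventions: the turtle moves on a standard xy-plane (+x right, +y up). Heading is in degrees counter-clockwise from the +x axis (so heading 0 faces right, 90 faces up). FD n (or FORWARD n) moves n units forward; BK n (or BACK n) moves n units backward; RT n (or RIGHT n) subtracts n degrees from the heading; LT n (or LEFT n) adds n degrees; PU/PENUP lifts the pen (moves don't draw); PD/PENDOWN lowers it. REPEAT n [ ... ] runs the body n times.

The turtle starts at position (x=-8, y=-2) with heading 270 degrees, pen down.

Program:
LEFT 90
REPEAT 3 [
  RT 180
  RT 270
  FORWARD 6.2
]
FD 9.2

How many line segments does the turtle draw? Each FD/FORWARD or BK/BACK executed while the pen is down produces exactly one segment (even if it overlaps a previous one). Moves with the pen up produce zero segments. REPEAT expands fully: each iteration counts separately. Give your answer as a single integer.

Executing turtle program step by step:
Start: pos=(-8,-2), heading=270, pen down
LT 90: heading 270 -> 0
REPEAT 3 [
  -- iteration 1/3 --
  RT 180: heading 0 -> 180
  RT 270: heading 180 -> 270
  FD 6.2: (-8,-2) -> (-8,-8.2) [heading=270, draw]
  -- iteration 2/3 --
  RT 180: heading 270 -> 90
  RT 270: heading 90 -> 180
  FD 6.2: (-8,-8.2) -> (-14.2,-8.2) [heading=180, draw]
  -- iteration 3/3 --
  RT 180: heading 180 -> 0
  RT 270: heading 0 -> 90
  FD 6.2: (-14.2,-8.2) -> (-14.2,-2) [heading=90, draw]
]
FD 9.2: (-14.2,-2) -> (-14.2,7.2) [heading=90, draw]
Final: pos=(-14.2,7.2), heading=90, 4 segment(s) drawn
Segments drawn: 4

Answer: 4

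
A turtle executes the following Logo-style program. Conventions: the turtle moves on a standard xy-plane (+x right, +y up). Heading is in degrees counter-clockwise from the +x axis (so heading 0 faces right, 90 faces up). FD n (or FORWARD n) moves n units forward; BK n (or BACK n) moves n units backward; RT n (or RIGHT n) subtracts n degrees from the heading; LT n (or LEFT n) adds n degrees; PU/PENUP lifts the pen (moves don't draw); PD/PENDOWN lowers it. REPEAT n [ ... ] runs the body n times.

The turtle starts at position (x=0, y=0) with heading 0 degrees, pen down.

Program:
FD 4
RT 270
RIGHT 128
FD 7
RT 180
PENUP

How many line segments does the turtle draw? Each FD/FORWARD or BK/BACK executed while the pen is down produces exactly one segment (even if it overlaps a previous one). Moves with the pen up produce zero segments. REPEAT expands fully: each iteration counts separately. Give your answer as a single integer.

Answer: 2

Derivation:
Executing turtle program step by step:
Start: pos=(0,0), heading=0, pen down
FD 4: (0,0) -> (4,0) [heading=0, draw]
RT 270: heading 0 -> 90
RT 128: heading 90 -> 322
FD 7: (4,0) -> (9.516,-4.31) [heading=322, draw]
RT 180: heading 322 -> 142
PU: pen up
Final: pos=(9.516,-4.31), heading=142, 2 segment(s) drawn
Segments drawn: 2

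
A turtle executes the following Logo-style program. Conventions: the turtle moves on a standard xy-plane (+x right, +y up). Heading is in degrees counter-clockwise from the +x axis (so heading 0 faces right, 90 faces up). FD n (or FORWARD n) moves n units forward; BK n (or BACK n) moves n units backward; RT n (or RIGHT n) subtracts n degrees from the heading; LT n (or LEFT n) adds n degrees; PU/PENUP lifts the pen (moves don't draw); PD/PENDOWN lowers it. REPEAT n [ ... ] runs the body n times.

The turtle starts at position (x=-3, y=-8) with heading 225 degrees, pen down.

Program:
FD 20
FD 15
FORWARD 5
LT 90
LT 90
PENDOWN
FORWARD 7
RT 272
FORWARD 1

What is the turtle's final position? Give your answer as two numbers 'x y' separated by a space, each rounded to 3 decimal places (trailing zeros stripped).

Answer: -27.017 -30.603

Derivation:
Executing turtle program step by step:
Start: pos=(-3,-8), heading=225, pen down
FD 20: (-3,-8) -> (-17.142,-22.142) [heading=225, draw]
FD 15: (-17.142,-22.142) -> (-27.749,-32.749) [heading=225, draw]
FD 5: (-27.749,-32.749) -> (-31.284,-36.284) [heading=225, draw]
LT 90: heading 225 -> 315
LT 90: heading 315 -> 45
PD: pen down
FD 7: (-31.284,-36.284) -> (-26.335,-31.335) [heading=45, draw]
RT 272: heading 45 -> 133
FD 1: (-26.335,-31.335) -> (-27.017,-30.603) [heading=133, draw]
Final: pos=(-27.017,-30.603), heading=133, 5 segment(s) drawn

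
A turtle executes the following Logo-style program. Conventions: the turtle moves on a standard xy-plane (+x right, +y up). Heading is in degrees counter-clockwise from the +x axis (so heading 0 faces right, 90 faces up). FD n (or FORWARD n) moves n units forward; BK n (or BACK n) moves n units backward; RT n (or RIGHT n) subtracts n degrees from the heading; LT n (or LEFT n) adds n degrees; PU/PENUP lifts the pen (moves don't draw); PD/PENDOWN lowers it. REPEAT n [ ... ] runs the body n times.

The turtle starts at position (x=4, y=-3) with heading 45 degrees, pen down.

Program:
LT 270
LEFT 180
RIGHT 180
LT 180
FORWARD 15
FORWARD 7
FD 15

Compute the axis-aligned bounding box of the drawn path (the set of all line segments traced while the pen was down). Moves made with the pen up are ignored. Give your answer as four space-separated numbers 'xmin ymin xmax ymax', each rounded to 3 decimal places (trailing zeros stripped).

Executing turtle program step by step:
Start: pos=(4,-3), heading=45, pen down
LT 270: heading 45 -> 315
LT 180: heading 315 -> 135
RT 180: heading 135 -> 315
LT 180: heading 315 -> 135
FD 15: (4,-3) -> (-6.607,7.607) [heading=135, draw]
FD 7: (-6.607,7.607) -> (-11.556,12.556) [heading=135, draw]
FD 15: (-11.556,12.556) -> (-22.163,23.163) [heading=135, draw]
Final: pos=(-22.163,23.163), heading=135, 3 segment(s) drawn

Segment endpoints: x in {-22.163, -11.556, -6.607, 4}, y in {-3, 7.607, 12.556, 23.163}
xmin=-22.163, ymin=-3, xmax=4, ymax=23.163

Answer: -22.163 -3 4 23.163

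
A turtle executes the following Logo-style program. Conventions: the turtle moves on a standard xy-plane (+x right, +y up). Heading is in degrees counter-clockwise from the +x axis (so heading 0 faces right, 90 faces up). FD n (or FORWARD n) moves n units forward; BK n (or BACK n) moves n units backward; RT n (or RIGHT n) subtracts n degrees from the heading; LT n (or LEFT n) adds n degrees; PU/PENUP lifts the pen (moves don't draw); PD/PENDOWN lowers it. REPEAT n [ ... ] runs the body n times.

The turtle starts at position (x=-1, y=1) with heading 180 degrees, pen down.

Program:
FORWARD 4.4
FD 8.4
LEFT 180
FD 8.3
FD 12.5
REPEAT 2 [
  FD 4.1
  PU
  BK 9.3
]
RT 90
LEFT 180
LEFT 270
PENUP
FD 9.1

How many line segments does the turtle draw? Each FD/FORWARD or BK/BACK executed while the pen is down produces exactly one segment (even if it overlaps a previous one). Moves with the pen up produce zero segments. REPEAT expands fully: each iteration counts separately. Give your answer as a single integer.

Answer: 5

Derivation:
Executing turtle program step by step:
Start: pos=(-1,1), heading=180, pen down
FD 4.4: (-1,1) -> (-5.4,1) [heading=180, draw]
FD 8.4: (-5.4,1) -> (-13.8,1) [heading=180, draw]
LT 180: heading 180 -> 0
FD 8.3: (-13.8,1) -> (-5.5,1) [heading=0, draw]
FD 12.5: (-5.5,1) -> (7,1) [heading=0, draw]
REPEAT 2 [
  -- iteration 1/2 --
  FD 4.1: (7,1) -> (11.1,1) [heading=0, draw]
  PU: pen up
  BK 9.3: (11.1,1) -> (1.8,1) [heading=0, move]
  -- iteration 2/2 --
  FD 4.1: (1.8,1) -> (5.9,1) [heading=0, move]
  PU: pen up
  BK 9.3: (5.9,1) -> (-3.4,1) [heading=0, move]
]
RT 90: heading 0 -> 270
LT 180: heading 270 -> 90
LT 270: heading 90 -> 0
PU: pen up
FD 9.1: (-3.4,1) -> (5.7,1) [heading=0, move]
Final: pos=(5.7,1), heading=0, 5 segment(s) drawn
Segments drawn: 5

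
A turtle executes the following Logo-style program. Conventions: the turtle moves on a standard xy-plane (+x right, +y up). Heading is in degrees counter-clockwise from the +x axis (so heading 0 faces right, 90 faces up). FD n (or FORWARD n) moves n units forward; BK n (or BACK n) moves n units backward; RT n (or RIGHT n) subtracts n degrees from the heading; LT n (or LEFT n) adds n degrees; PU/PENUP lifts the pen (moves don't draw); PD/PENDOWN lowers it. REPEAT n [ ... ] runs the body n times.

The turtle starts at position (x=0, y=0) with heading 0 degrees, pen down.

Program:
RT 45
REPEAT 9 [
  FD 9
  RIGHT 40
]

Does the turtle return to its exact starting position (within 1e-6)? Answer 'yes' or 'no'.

Executing turtle program step by step:
Start: pos=(0,0), heading=0, pen down
RT 45: heading 0 -> 315
REPEAT 9 [
  -- iteration 1/9 --
  FD 9: (0,0) -> (6.364,-6.364) [heading=315, draw]
  RT 40: heading 315 -> 275
  -- iteration 2/9 --
  FD 9: (6.364,-6.364) -> (7.148,-15.33) [heading=275, draw]
  RT 40: heading 275 -> 235
  -- iteration 3/9 --
  FD 9: (7.148,-15.33) -> (1.986,-22.702) [heading=235, draw]
  RT 40: heading 235 -> 195
  -- iteration 4/9 --
  FD 9: (1.986,-22.702) -> (-6.707,-25.031) [heading=195, draw]
  RT 40: heading 195 -> 155
  -- iteration 5/9 --
  FD 9: (-6.707,-25.031) -> (-14.864,-21.228) [heading=155, draw]
  RT 40: heading 155 -> 115
  -- iteration 6/9 --
  FD 9: (-14.864,-21.228) -> (-18.667,-13.071) [heading=115, draw]
  RT 40: heading 115 -> 75
  -- iteration 7/9 --
  FD 9: (-18.667,-13.071) -> (-16.338,-4.378) [heading=75, draw]
  RT 40: heading 75 -> 35
  -- iteration 8/9 --
  FD 9: (-16.338,-4.378) -> (-8.966,0.784) [heading=35, draw]
  RT 40: heading 35 -> 355
  -- iteration 9/9 --
  FD 9: (-8.966,0.784) -> (0,0) [heading=355, draw]
  RT 40: heading 355 -> 315
]
Final: pos=(0,0), heading=315, 9 segment(s) drawn

Start position: (0, 0)
Final position: (0, 0)
Distance = 0; < 1e-6 -> CLOSED

Answer: yes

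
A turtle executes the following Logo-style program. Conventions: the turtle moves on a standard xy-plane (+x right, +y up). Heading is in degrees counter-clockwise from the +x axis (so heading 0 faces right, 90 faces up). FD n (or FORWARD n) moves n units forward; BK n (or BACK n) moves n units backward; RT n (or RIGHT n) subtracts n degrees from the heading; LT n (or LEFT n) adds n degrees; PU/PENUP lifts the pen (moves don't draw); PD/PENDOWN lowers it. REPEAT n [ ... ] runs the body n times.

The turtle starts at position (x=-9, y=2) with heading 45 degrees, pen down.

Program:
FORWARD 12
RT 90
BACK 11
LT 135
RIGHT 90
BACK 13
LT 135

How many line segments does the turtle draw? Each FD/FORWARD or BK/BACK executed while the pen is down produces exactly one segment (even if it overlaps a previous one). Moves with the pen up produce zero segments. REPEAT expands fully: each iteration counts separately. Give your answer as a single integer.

Answer: 3

Derivation:
Executing turtle program step by step:
Start: pos=(-9,2), heading=45, pen down
FD 12: (-9,2) -> (-0.515,10.485) [heading=45, draw]
RT 90: heading 45 -> 315
BK 11: (-0.515,10.485) -> (-8.293,18.263) [heading=315, draw]
LT 135: heading 315 -> 90
RT 90: heading 90 -> 0
BK 13: (-8.293,18.263) -> (-21.293,18.263) [heading=0, draw]
LT 135: heading 0 -> 135
Final: pos=(-21.293,18.263), heading=135, 3 segment(s) drawn
Segments drawn: 3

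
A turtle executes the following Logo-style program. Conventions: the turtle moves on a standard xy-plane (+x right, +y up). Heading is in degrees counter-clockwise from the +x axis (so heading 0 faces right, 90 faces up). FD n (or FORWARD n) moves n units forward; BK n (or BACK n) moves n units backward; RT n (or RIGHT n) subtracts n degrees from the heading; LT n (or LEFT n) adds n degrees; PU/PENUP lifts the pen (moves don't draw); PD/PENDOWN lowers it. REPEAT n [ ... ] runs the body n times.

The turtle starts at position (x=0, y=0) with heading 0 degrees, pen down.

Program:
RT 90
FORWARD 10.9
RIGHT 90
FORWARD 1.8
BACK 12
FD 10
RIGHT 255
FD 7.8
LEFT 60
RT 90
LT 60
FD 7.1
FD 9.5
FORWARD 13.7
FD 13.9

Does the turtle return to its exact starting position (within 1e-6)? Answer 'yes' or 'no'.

Executing turtle program step by step:
Start: pos=(0,0), heading=0, pen down
RT 90: heading 0 -> 270
FD 10.9: (0,0) -> (0,-10.9) [heading=270, draw]
RT 90: heading 270 -> 180
FD 1.8: (0,-10.9) -> (-1.8,-10.9) [heading=180, draw]
BK 12: (-1.8,-10.9) -> (10.2,-10.9) [heading=180, draw]
FD 10: (10.2,-10.9) -> (0.2,-10.9) [heading=180, draw]
RT 255: heading 180 -> 285
FD 7.8: (0.2,-10.9) -> (2.219,-18.434) [heading=285, draw]
LT 60: heading 285 -> 345
RT 90: heading 345 -> 255
LT 60: heading 255 -> 315
FD 7.1: (2.219,-18.434) -> (7.239,-23.455) [heading=315, draw]
FD 9.5: (7.239,-23.455) -> (13.957,-30.172) [heading=315, draw]
FD 13.7: (13.957,-30.172) -> (23.644,-39.86) [heading=315, draw]
FD 13.9: (23.644,-39.86) -> (33.473,-49.688) [heading=315, draw]
Final: pos=(33.473,-49.688), heading=315, 9 segment(s) drawn

Start position: (0, 0)
Final position: (33.473, -49.688)
Distance = 59.911; >= 1e-6 -> NOT closed

Answer: no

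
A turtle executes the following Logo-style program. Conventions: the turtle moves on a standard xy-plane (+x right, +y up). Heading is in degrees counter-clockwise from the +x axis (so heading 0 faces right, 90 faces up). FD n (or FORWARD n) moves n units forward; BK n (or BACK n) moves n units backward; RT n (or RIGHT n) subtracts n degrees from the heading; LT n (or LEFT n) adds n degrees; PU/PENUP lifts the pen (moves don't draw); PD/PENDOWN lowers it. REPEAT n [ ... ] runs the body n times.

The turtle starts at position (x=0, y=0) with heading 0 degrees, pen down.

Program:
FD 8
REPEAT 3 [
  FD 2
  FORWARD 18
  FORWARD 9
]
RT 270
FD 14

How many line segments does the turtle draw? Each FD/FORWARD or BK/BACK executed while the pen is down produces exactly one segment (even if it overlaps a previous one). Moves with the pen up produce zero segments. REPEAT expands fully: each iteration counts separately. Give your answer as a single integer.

Answer: 11

Derivation:
Executing turtle program step by step:
Start: pos=(0,0), heading=0, pen down
FD 8: (0,0) -> (8,0) [heading=0, draw]
REPEAT 3 [
  -- iteration 1/3 --
  FD 2: (8,0) -> (10,0) [heading=0, draw]
  FD 18: (10,0) -> (28,0) [heading=0, draw]
  FD 9: (28,0) -> (37,0) [heading=0, draw]
  -- iteration 2/3 --
  FD 2: (37,0) -> (39,0) [heading=0, draw]
  FD 18: (39,0) -> (57,0) [heading=0, draw]
  FD 9: (57,0) -> (66,0) [heading=0, draw]
  -- iteration 3/3 --
  FD 2: (66,0) -> (68,0) [heading=0, draw]
  FD 18: (68,0) -> (86,0) [heading=0, draw]
  FD 9: (86,0) -> (95,0) [heading=0, draw]
]
RT 270: heading 0 -> 90
FD 14: (95,0) -> (95,14) [heading=90, draw]
Final: pos=(95,14), heading=90, 11 segment(s) drawn
Segments drawn: 11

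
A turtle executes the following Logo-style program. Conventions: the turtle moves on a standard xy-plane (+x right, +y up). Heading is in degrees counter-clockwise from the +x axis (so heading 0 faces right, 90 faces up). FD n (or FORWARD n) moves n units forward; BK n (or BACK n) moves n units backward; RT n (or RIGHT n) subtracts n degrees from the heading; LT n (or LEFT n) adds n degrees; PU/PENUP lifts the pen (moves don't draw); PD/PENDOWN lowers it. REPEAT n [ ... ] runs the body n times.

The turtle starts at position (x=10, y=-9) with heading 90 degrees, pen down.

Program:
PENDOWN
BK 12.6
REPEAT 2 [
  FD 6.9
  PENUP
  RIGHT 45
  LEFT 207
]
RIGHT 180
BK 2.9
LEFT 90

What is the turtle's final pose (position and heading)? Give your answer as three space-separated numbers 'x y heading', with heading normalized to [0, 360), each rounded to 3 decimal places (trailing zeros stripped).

Executing turtle program step by step:
Start: pos=(10,-9), heading=90, pen down
PD: pen down
BK 12.6: (10,-9) -> (10,-21.6) [heading=90, draw]
REPEAT 2 [
  -- iteration 1/2 --
  FD 6.9: (10,-21.6) -> (10,-14.7) [heading=90, draw]
  PU: pen up
  RT 45: heading 90 -> 45
  LT 207: heading 45 -> 252
  -- iteration 2/2 --
  FD 6.9: (10,-14.7) -> (7.868,-21.262) [heading=252, move]
  PU: pen up
  RT 45: heading 252 -> 207
  LT 207: heading 207 -> 54
]
RT 180: heading 54 -> 234
BK 2.9: (7.868,-21.262) -> (9.572,-18.916) [heading=234, move]
LT 90: heading 234 -> 324
Final: pos=(9.572,-18.916), heading=324, 2 segment(s) drawn

Answer: 9.572 -18.916 324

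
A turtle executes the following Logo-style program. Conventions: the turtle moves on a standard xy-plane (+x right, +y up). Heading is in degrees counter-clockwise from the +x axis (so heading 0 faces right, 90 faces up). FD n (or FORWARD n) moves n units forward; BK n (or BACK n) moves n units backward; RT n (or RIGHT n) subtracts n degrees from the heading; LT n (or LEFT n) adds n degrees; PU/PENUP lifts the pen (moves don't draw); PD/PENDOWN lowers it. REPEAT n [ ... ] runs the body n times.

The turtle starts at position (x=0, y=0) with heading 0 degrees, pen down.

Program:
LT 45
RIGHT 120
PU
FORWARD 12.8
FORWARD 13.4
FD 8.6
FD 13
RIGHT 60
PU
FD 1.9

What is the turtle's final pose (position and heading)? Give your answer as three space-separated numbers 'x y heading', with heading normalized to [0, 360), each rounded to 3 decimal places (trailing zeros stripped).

Executing turtle program step by step:
Start: pos=(0,0), heading=0, pen down
LT 45: heading 0 -> 45
RT 120: heading 45 -> 285
PU: pen up
FD 12.8: (0,0) -> (3.313,-12.364) [heading=285, move]
FD 13.4: (3.313,-12.364) -> (6.781,-25.307) [heading=285, move]
FD 8.6: (6.781,-25.307) -> (9.007,-33.614) [heading=285, move]
FD 13: (9.007,-33.614) -> (12.372,-46.171) [heading=285, move]
RT 60: heading 285 -> 225
PU: pen up
FD 1.9: (12.372,-46.171) -> (11.028,-47.515) [heading=225, move]
Final: pos=(11.028,-47.515), heading=225, 0 segment(s) drawn

Answer: 11.028 -47.515 225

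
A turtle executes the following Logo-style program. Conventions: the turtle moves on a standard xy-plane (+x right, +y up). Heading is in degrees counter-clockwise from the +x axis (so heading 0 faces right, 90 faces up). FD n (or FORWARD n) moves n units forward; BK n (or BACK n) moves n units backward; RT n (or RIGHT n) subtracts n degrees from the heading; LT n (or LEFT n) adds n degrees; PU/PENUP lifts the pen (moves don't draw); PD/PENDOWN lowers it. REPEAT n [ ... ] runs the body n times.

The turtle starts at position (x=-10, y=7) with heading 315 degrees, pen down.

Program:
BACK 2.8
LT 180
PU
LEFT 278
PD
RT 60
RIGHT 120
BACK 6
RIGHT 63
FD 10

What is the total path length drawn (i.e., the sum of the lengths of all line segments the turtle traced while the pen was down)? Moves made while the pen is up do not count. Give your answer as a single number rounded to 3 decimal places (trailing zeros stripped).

Answer: 18.8

Derivation:
Executing turtle program step by step:
Start: pos=(-10,7), heading=315, pen down
BK 2.8: (-10,7) -> (-11.98,8.98) [heading=315, draw]
LT 180: heading 315 -> 135
PU: pen up
LT 278: heading 135 -> 53
PD: pen down
RT 60: heading 53 -> 353
RT 120: heading 353 -> 233
BK 6: (-11.98,8.98) -> (-8.369,13.772) [heading=233, draw]
RT 63: heading 233 -> 170
FD 10: (-8.369,13.772) -> (-18.217,15.508) [heading=170, draw]
Final: pos=(-18.217,15.508), heading=170, 3 segment(s) drawn

Segment lengths:
  seg 1: (-10,7) -> (-11.98,8.98), length = 2.8
  seg 2: (-11.98,8.98) -> (-8.369,13.772), length = 6
  seg 3: (-8.369,13.772) -> (-18.217,15.508), length = 10
Total = 18.8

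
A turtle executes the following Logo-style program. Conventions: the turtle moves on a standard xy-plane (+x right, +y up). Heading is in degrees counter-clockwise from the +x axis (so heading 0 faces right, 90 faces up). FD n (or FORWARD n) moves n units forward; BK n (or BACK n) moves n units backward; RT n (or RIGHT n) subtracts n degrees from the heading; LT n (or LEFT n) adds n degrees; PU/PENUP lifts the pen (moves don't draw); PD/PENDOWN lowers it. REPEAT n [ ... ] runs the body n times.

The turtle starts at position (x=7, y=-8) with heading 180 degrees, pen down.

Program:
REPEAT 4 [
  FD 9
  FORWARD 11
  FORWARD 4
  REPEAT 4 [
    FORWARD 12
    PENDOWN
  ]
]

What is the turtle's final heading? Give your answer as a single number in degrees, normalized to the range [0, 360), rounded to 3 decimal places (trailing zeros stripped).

Executing turtle program step by step:
Start: pos=(7,-8), heading=180, pen down
REPEAT 4 [
  -- iteration 1/4 --
  FD 9: (7,-8) -> (-2,-8) [heading=180, draw]
  FD 11: (-2,-8) -> (-13,-8) [heading=180, draw]
  FD 4: (-13,-8) -> (-17,-8) [heading=180, draw]
  REPEAT 4 [
    -- iteration 1/4 --
    FD 12: (-17,-8) -> (-29,-8) [heading=180, draw]
    PD: pen down
    -- iteration 2/4 --
    FD 12: (-29,-8) -> (-41,-8) [heading=180, draw]
    PD: pen down
    -- iteration 3/4 --
    FD 12: (-41,-8) -> (-53,-8) [heading=180, draw]
    PD: pen down
    -- iteration 4/4 --
    FD 12: (-53,-8) -> (-65,-8) [heading=180, draw]
    PD: pen down
  ]
  -- iteration 2/4 --
  FD 9: (-65,-8) -> (-74,-8) [heading=180, draw]
  FD 11: (-74,-8) -> (-85,-8) [heading=180, draw]
  FD 4: (-85,-8) -> (-89,-8) [heading=180, draw]
  REPEAT 4 [
    -- iteration 1/4 --
    FD 12: (-89,-8) -> (-101,-8) [heading=180, draw]
    PD: pen down
    -- iteration 2/4 --
    FD 12: (-101,-8) -> (-113,-8) [heading=180, draw]
    PD: pen down
    -- iteration 3/4 --
    FD 12: (-113,-8) -> (-125,-8) [heading=180, draw]
    PD: pen down
    -- iteration 4/4 --
    FD 12: (-125,-8) -> (-137,-8) [heading=180, draw]
    PD: pen down
  ]
  -- iteration 3/4 --
  FD 9: (-137,-8) -> (-146,-8) [heading=180, draw]
  FD 11: (-146,-8) -> (-157,-8) [heading=180, draw]
  FD 4: (-157,-8) -> (-161,-8) [heading=180, draw]
  REPEAT 4 [
    -- iteration 1/4 --
    FD 12: (-161,-8) -> (-173,-8) [heading=180, draw]
    PD: pen down
    -- iteration 2/4 --
    FD 12: (-173,-8) -> (-185,-8) [heading=180, draw]
    PD: pen down
    -- iteration 3/4 --
    FD 12: (-185,-8) -> (-197,-8) [heading=180, draw]
    PD: pen down
    -- iteration 4/4 --
    FD 12: (-197,-8) -> (-209,-8) [heading=180, draw]
    PD: pen down
  ]
  -- iteration 4/4 --
  FD 9: (-209,-8) -> (-218,-8) [heading=180, draw]
  FD 11: (-218,-8) -> (-229,-8) [heading=180, draw]
  FD 4: (-229,-8) -> (-233,-8) [heading=180, draw]
  REPEAT 4 [
    -- iteration 1/4 --
    FD 12: (-233,-8) -> (-245,-8) [heading=180, draw]
    PD: pen down
    -- iteration 2/4 --
    FD 12: (-245,-8) -> (-257,-8) [heading=180, draw]
    PD: pen down
    -- iteration 3/4 --
    FD 12: (-257,-8) -> (-269,-8) [heading=180, draw]
    PD: pen down
    -- iteration 4/4 --
    FD 12: (-269,-8) -> (-281,-8) [heading=180, draw]
    PD: pen down
  ]
]
Final: pos=(-281,-8), heading=180, 28 segment(s) drawn

Answer: 180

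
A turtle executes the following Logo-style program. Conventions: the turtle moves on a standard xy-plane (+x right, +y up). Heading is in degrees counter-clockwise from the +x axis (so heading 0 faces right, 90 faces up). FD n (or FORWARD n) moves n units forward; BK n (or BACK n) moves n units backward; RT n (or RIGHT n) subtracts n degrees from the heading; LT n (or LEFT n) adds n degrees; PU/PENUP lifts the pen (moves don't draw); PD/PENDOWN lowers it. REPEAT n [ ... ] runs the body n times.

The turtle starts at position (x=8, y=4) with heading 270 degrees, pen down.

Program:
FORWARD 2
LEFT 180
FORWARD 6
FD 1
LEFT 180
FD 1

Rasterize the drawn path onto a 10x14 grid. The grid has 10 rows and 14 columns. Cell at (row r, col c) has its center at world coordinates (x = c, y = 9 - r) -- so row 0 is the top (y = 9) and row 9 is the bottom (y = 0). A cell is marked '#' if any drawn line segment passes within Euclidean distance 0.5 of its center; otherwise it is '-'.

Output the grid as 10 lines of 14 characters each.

Answer: --------#-----
--------#-----
--------#-----
--------#-----
--------#-----
--------#-----
--------#-----
--------#-----
--------------
--------------

Derivation:
Segment 0: (8,4) -> (8,2)
Segment 1: (8,2) -> (8,8)
Segment 2: (8,8) -> (8,9)
Segment 3: (8,9) -> (8,8)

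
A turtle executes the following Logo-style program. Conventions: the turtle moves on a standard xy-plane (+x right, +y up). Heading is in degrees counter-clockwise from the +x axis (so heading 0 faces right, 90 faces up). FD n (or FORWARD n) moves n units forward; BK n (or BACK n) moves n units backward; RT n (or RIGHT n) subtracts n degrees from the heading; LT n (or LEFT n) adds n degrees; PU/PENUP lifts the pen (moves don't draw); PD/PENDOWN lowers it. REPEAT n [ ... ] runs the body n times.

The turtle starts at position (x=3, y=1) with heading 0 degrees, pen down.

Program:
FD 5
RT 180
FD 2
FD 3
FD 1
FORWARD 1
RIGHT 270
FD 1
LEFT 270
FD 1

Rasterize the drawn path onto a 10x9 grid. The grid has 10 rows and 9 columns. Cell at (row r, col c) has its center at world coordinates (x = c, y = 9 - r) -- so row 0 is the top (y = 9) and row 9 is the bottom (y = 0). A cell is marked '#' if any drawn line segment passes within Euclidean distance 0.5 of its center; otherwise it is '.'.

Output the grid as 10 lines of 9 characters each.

Segment 0: (3,1) -> (8,1)
Segment 1: (8,1) -> (6,1)
Segment 2: (6,1) -> (3,1)
Segment 3: (3,1) -> (2,1)
Segment 4: (2,1) -> (1,1)
Segment 5: (1,1) -> (1,-0)
Segment 6: (1,-0) -> (0,-0)

Answer: .........
.........
.........
.........
.........
.........
.........
.........
.########
##.......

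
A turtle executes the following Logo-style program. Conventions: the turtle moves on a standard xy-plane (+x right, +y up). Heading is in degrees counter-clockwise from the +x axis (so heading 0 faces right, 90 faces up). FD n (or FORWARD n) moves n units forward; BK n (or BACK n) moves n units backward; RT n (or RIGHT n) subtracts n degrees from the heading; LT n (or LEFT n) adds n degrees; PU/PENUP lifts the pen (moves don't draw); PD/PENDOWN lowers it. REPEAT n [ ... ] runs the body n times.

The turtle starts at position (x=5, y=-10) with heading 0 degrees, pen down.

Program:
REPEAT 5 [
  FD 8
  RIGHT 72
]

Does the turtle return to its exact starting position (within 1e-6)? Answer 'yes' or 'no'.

Executing turtle program step by step:
Start: pos=(5,-10), heading=0, pen down
REPEAT 5 [
  -- iteration 1/5 --
  FD 8: (5,-10) -> (13,-10) [heading=0, draw]
  RT 72: heading 0 -> 288
  -- iteration 2/5 --
  FD 8: (13,-10) -> (15.472,-17.608) [heading=288, draw]
  RT 72: heading 288 -> 216
  -- iteration 3/5 --
  FD 8: (15.472,-17.608) -> (9,-22.311) [heading=216, draw]
  RT 72: heading 216 -> 144
  -- iteration 4/5 --
  FD 8: (9,-22.311) -> (2.528,-17.608) [heading=144, draw]
  RT 72: heading 144 -> 72
  -- iteration 5/5 --
  FD 8: (2.528,-17.608) -> (5,-10) [heading=72, draw]
  RT 72: heading 72 -> 0
]
Final: pos=(5,-10), heading=0, 5 segment(s) drawn

Start position: (5, -10)
Final position: (5, -10)
Distance = 0; < 1e-6 -> CLOSED

Answer: yes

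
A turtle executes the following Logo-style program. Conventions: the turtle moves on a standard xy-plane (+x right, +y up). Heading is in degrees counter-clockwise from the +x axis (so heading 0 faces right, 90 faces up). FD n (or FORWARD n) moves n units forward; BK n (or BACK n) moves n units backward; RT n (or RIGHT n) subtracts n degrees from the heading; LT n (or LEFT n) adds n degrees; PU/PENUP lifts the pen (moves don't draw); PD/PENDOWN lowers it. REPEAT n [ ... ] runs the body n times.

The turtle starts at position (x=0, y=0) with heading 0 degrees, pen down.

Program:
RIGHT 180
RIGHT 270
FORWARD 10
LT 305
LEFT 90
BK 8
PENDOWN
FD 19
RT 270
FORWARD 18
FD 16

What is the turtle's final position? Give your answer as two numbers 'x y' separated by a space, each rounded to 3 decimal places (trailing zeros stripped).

Executing turtle program step by step:
Start: pos=(0,0), heading=0, pen down
RT 180: heading 0 -> 180
RT 270: heading 180 -> 270
FD 10: (0,0) -> (0,-10) [heading=270, draw]
LT 305: heading 270 -> 215
LT 90: heading 215 -> 305
BK 8: (0,-10) -> (-4.589,-3.447) [heading=305, draw]
PD: pen down
FD 19: (-4.589,-3.447) -> (6.309,-19.011) [heading=305, draw]
RT 270: heading 305 -> 35
FD 18: (6.309,-19.011) -> (21.054,-8.686) [heading=35, draw]
FD 16: (21.054,-8.686) -> (34.161,0.491) [heading=35, draw]
Final: pos=(34.161,0.491), heading=35, 5 segment(s) drawn

Answer: 34.161 0.491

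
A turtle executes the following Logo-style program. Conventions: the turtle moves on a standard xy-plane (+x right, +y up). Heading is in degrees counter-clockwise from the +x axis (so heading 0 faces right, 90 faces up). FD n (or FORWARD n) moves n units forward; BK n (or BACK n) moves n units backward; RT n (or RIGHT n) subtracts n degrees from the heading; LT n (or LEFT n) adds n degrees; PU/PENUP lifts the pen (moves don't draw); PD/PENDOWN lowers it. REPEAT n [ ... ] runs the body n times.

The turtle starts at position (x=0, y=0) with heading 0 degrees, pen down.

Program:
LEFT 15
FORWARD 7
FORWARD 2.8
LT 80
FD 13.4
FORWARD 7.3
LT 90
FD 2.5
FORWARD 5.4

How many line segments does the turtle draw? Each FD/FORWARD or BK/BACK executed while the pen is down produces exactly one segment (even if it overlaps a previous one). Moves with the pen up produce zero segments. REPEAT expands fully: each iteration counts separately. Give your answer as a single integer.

Executing turtle program step by step:
Start: pos=(0,0), heading=0, pen down
LT 15: heading 0 -> 15
FD 7: (0,0) -> (6.761,1.812) [heading=15, draw]
FD 2.8: (6.761,1.812) -> (9.466,2.536) [heading=15, draw]
LT 80: heading 15 -> 95
FD 13.4: (9.466,2.536) -> (8.298,15.885) [heading=95, draw]
FD 7.3: (8.298,15.885) -> (7.662,23.158) [heading=95, draw]
LT 90: heading 95 -> 185
FD 2.5: (7.662,23.158) -> (5.171,22.94) [heading=185, draw]
FD 5.4: (5.171,22.94) -> (-0.208,22.469) [heading=185, draw]
Final: pos=(-0.208,22.469), heading=185, 6 segment(s) drawn
Segments drawn: 6

Answer: 6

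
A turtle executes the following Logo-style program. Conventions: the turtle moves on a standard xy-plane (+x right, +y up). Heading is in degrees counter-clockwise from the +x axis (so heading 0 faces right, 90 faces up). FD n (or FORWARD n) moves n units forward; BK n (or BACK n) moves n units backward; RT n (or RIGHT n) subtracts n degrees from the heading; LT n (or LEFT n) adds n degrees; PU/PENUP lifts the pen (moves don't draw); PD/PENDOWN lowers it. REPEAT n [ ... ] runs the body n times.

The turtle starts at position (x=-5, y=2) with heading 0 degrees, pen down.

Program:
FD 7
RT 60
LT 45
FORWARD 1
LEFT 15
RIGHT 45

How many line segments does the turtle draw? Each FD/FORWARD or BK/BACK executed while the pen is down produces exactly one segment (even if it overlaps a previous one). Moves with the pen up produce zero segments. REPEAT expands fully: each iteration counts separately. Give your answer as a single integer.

Executing turtle program step by step:
Start: pos=(-5,2), heading=0, pen down
FD 7: (-5,2) -> (2,2) [heading=0, draw]
RT 60: heading 0 -> 300
LT 45: heading 300 -> 345
FD 1: (2,2) -> (2.966,1.741) [heading=345, draw]
LT 15: heading 345 -> 0
RT 45: heading 0 -> 315
Final: pos=(2.966,1.741), heading=315, 2 segment(s) drawn
Segments drawn: 2

Answer: 2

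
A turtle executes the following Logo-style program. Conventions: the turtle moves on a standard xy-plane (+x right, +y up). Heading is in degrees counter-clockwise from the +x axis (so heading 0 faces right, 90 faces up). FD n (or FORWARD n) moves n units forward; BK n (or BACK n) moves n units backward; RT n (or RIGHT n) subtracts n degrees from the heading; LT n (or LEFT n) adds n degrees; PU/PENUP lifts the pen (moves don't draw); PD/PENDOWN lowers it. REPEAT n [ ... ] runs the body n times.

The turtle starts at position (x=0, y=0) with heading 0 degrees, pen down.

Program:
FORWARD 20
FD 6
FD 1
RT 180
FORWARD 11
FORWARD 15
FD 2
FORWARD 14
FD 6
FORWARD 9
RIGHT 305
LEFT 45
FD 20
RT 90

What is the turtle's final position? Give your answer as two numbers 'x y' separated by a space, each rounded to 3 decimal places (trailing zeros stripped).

Executing turtle program step by step:
Start: pos=(0,0), heading=0, pen down
FD 20: (0,0) -> (20,0) [heading=0, draw]
FD 6: (20,0) -> (26,0) [heading=0, draw]
FD 1: (26,0) -> (27,0) [heading=0, draw]
RT 180: heading 0 -> 180
FD 11: (27,0) -> (16,0) [heading=180, draw]
FD 15: (16,0) -> (1,0) [heading=180, draw]
FD 2: (1,0) -> (-1,0) [heading=180, draw]
FD 14: (-1,0) -> (-15,0) [heading=180, draw]
FD 6: (-15,0) -> (-21,0) [heading=180, draw]
FD 9: (-21,0) -> (-30,0) [heading=180, draw]
RT 305: heading 180 -> 235
LT 45: heading 235 -> 280
FD 20: (-30,0) -> (-26.527,-19.696) [heading=280, draw]
RT 90: heading 280 -> 190
Final: pos=(-26.527,-19.696), heading=190, 10 segment(s) drawn

Answer: -26.527 -19.696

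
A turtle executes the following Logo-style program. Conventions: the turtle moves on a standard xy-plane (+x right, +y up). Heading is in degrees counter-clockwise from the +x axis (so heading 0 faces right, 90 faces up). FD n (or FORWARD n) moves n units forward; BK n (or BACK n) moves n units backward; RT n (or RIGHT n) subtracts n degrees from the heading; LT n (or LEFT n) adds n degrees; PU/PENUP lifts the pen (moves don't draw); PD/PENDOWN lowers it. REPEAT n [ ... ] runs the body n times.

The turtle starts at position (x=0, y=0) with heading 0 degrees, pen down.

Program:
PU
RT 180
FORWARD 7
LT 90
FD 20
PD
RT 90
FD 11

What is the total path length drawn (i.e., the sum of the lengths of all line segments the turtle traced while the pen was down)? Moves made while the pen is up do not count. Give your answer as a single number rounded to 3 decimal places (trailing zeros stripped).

Executing turtle program step by step:
Start: pos=(0,0), heading=0, pen down
PU: pen up
RT 180: heading 0 -> 180
FD 7: (0,0) -> (-7,0) [heading=180, move]
LT 90: heading 180 -> 270
FD 20: (-7,0) -> (-7,-20) [heading=270, move]
PD: pen down
RT 90: heading 270 -> 180
FD 11: (-7,-20) -> (-18,-20) [heading=180, draw]
Final: pos=(-18,-20), heading=180, 1 segment(s) drawn

Segment lengths:
  seg 1: (-7,-20) -> (-18,-20), length = 11
Total = 11

Answer: 11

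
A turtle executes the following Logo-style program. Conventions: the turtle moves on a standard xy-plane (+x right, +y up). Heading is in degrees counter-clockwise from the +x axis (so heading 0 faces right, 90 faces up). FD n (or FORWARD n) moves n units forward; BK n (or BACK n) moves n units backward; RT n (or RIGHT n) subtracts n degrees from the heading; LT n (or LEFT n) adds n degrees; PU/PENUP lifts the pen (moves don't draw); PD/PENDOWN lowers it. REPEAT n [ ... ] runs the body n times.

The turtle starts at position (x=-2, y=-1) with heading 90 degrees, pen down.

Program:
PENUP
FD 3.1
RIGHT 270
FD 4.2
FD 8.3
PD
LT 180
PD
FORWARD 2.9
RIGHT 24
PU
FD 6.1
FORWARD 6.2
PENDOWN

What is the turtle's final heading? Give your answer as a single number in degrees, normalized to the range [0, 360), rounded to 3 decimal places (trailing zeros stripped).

Answer: 336

Derivation:
Executing turtle program step by step:
Start: pos=(-2,-1), heading=90, pen down
PU: pen up
FD 3.1: (-2,-1) -> (-2,2.1) [heading=90, move]
RT 270: heading 90 -> 180
FD 4.2: (-2,2.1) -> (-6.2,2.1) [heading=180, move]
FD 8.3: (-6.2,2.1) -> (-14.5,2.1) [heading=180, move]
PD: pen down
LT 180: heading 180 -> 0
PD: pen down
FD 2.9: (-14.5,2.1) -> (-11.6,2.1) [heading=0, draw]
RT 24: heading 0 -> 336
PU: pen up
FD 6.1: (-11.6,2.1) -> (-6.027,-0.381) [heading=336, move]
FD 6.2: (-6.027,-0.381) -> (-0.363,-2.903) [heading=336, move]
PD: pen down
Final: pos=(-0.363,-2.903), heading=336, 1 segment(s) drawn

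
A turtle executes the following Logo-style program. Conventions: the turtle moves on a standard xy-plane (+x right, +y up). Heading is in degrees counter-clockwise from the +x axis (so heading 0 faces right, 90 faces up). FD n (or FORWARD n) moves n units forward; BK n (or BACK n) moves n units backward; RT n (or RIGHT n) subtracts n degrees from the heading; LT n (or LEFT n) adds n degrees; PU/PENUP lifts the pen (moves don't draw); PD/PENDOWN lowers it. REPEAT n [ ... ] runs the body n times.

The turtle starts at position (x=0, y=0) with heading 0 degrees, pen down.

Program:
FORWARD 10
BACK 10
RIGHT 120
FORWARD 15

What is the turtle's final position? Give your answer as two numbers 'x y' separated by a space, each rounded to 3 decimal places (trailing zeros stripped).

Answer: -7.5 -12.99

Derivation:
Executing turtle program step by step:
Start: pos=(0,0), heading=0, pen down
FD 10: (0,0) -> (10,0) [heading=0, draw]
BK 10: (10,0) -> (0,0) [heading=0, draw]
RT 120: heading 0 -> 240
FD 15: (0,0) -> (-7.5,-12.99) [heading=240, draw]
Final: pos=(-7.5,-12.99), heading=240, 3 segment(s) drawn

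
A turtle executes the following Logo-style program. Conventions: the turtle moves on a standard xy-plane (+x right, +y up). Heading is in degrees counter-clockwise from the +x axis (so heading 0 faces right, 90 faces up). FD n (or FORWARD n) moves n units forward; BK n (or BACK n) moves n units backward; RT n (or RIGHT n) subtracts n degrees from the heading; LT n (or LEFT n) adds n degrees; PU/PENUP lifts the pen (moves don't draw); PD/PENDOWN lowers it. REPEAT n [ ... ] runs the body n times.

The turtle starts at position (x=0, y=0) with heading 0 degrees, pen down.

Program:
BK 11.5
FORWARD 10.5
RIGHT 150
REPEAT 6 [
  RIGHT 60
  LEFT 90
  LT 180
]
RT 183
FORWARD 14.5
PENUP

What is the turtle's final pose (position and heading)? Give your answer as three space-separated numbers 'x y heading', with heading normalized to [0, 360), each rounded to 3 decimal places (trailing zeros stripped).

Answer: -13.92 -6.583 207

Derivation:
Executing turtle program step by step:
Start: pos=(0,0), heading=0, pen down
BK 11.5: (0,0) -> (-11.5,0) [heading=0, draw]
FD 10.5: (-11.5,0) -> (-1,0) [heading=0, draw]
RT 150: heading 0 -> 210
REPEAT 6 [
  -- iteration 1/6 --
  RT 60: heading 210 -> 150
  LT 90: heading 150 -> 240
  LT 180: heading 240 -> 60
  -- iteration 2/6 --
  RT 60: heading 60 -> 0
  LT 90: heading 0 -> 90
  LT 180: heading 90 -> 270
  -- iteration 3/6 --
  RT 60: heading 270 -> 210
  LT 90: heading 210 -> 300
  LT 180: heading 300 -> 120
  -- iteration 4/6 --
  RT 60: heading 120 -> 60
  LT 90: heading 60 -> 150
  LT 180: heading 150 -> 330
  -- iteration 5/6 --
  RT 60: heading 330 -> 270
  LT 90: heading 270 -> 0
  LT 180: heading 0 -> 180
  -- iteration 6/6 --
  RT 60: heading 180 -> 120
  LT 90: heading 120 -> 210
  LT 180: heading 210 -> 30
]
RT 183: heading 30 -> 207
FD 14.5: (-1,0) -> (-13.92,-6.583) [heading=207, draw]
PU: pen up
Final: pos=(-13.92,-6.583), heading=207, 3 segment(s) drawn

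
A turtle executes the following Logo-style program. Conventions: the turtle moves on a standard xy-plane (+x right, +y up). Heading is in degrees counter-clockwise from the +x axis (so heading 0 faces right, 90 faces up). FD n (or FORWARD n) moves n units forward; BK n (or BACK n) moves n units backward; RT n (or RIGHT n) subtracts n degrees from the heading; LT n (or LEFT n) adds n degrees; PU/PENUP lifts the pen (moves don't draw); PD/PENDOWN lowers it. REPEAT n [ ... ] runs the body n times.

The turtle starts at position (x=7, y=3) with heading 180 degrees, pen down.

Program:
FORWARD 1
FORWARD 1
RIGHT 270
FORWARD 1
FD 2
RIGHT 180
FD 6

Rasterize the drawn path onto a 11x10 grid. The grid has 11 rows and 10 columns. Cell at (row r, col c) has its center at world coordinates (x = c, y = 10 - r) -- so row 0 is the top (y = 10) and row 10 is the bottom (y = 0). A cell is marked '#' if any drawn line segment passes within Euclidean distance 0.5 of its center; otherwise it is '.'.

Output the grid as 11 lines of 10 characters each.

Segment 0: (7,3) -> (6,3)
Segment 1: (6,3) -> (5,3)
Segment 2: (5,3) -> (5,2)
Segment 3: (5,2) -> (5,0)
Segment 4: (5,0) -> (5,6)

Answer: ..........
..........
..........
..........
.....#....
.....#....
.....#....
.....###..
.....#....
.....#....
.....#....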